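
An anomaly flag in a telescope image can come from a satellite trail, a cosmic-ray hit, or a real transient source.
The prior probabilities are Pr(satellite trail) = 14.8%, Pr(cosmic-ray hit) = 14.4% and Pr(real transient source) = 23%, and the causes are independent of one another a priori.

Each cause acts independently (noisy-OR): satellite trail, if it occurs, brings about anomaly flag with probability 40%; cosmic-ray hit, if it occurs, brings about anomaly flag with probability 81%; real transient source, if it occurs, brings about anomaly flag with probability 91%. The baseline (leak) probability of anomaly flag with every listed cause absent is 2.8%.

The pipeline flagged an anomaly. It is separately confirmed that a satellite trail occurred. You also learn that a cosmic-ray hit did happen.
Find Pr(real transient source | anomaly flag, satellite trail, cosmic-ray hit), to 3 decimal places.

Under noisy-OR, P(anomaly flag | causes) = 1 − (1−0.028)·∏(1−qᵢ) over the active causes.
P(anomaly flag | satellite trail, cosmic-ray hit) = 0.889192*0.77 + 0.990027*0.23 = 0.684678 + 0.227706 = 0.912384
Restricting to configurations with real transient source present: 0.990027*0.23 = 0.227706.
Hence the posterior is 0.227706/0.912384 ≈ 0.250.

Pr(real transient source | anomaly flag, satellite trail, cosmic-ray hit) ≈ 0.250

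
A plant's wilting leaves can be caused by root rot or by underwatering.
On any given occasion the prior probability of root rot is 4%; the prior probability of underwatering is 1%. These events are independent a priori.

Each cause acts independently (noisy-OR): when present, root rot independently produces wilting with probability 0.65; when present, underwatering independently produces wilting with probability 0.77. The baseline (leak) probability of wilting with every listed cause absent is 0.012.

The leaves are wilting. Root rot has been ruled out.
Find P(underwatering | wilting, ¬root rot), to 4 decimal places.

P(underwatering | wilting, ¬root rot) ≈ 0.3941

Under noisy-OR, P(wilting | causes) = 1 − (1−0.012)·∏(1−qᵢ) over the active causes.
P(wilting | ¬root rot) = 0.012×0.99 + 0.77276×0.01 = 0.011880 + 0.007728 = 0.019608
Restricting to configurations with underwatering present: 0.77276×0.01 = 0.007728.
Hence the posterior is 0.007728/0.019608 ≈ 0.3941.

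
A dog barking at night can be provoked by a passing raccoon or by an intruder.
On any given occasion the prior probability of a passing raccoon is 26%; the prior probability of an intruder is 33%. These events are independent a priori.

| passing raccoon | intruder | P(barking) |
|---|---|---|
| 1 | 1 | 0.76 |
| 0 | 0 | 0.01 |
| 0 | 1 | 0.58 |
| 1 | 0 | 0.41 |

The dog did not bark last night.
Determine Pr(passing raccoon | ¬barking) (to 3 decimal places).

P(¬barking) = 0.99×0.74×0.67 + 0.42×0.74×0.33 + 0.59×0.26×0.67 + 0.24×0.26×0.33 = 0.490842 + 0.102564 + 0.102778 + 0.020592 = 0.716776
The passing raccoon-present share is 0.102778 + 0.020592 = 0.123370.
So P(passing raccoon | ¬barking) = 0.123370/0.716776 ≈ 0.172.

Pr(passing raccoon | ¬barking) ≈ 0.172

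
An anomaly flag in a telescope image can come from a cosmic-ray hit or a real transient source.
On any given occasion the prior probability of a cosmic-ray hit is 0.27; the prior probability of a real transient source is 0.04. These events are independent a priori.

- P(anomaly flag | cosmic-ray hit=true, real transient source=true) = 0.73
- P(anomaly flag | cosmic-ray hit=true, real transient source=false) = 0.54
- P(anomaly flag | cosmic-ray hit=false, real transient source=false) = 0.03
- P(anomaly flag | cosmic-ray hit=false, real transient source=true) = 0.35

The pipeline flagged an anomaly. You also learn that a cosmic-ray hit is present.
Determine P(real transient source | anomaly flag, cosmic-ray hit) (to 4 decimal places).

P(real transient source | anomaly flag, cosmic-ray hit) ≈ 0.0533

P(anomaly flag | cosmic-ray hit) = 0.54*0.96 + 0.73*0.04 = 0.518400 + 0.029200 = 0.547600
Of this, 0.029200 comes from 0.73*0.04 (the real transient source=true cases).
Hence the posterior is 0.029200/0.547600 ≈ 0.0533.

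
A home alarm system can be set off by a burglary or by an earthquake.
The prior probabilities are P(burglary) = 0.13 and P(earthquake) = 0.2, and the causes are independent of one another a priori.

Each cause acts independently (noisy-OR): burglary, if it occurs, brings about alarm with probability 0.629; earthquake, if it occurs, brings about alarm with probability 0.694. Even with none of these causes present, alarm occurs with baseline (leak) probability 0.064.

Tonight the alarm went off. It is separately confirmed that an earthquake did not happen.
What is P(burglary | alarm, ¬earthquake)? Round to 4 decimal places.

Under noisy-OR, P(alarm | causes) = 1 − (1−0.064)·∏(1−qᵢ) over the active causes.
For the numerator, keep only burglary=true terms: 0.652744*0.13 = 0.084857
The normalizing constant is 0.064*0.87 + 0.652744*0.13 = 0.140537
P(burglary | alarm, ¬earthquake) = 0.084857/0.140537 ≈ 0.6038

P(burglary | alarm, ¬earthquake) ≈ 0.6038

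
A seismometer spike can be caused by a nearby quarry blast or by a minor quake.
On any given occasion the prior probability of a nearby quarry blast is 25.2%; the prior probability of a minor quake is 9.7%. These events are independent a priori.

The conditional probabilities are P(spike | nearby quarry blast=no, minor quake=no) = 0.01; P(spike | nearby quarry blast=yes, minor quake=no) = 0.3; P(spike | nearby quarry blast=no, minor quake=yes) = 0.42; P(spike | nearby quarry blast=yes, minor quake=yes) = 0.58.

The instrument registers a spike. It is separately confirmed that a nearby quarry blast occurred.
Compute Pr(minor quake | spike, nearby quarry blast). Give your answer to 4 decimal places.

P(spike | nearby quarry blast) = 0.3·0.903 + 0.58·0.097 = 0.270900 + 0.056260 = 0.327160
The minor quake-present share is 0.58·0.097 = 0.056260.
Hence the posterior is 0.056260/0.327160 ≈ 0.1720.

Pr(minor quake | spike, nearby quarry blast) ≈ 0.1720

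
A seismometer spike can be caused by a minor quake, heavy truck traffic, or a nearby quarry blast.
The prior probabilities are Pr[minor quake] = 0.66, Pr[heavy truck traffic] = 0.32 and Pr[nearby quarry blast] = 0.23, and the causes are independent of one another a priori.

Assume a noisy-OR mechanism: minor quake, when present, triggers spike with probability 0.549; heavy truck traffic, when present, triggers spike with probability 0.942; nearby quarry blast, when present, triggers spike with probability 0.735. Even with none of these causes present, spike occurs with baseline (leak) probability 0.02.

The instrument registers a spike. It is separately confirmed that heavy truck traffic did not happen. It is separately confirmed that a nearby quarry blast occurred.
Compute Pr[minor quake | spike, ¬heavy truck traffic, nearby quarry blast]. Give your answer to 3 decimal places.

Pr[minor quake | spike, ¬heavy truck traffic, nearby quarry blast] ≈ 0.698

Under noisy-OR, P(spike | causes) = 1 − (1−0.02)·∏(1−qᵢ) over the active causes.
P(spike | ¬heavy truck traffic, nearby quarry blast) = 0.7403*0.34 + 0.882875*0.66 = 0.251702 + 0.582697 = 0.834399
The minor quake-present share is 0.882875*0.66 = 0.582697.
P(minor quake | spike, ¬heavy truck traffic, nearby quarry blast) = 0.582697 / 0.834399 ≈ 0.698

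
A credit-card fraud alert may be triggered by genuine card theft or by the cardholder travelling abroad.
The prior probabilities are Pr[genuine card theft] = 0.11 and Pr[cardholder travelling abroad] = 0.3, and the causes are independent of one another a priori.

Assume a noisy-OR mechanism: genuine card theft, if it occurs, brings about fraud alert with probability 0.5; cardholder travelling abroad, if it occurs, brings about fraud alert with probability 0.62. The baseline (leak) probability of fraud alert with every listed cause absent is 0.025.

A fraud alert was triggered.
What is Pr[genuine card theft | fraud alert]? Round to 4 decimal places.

Under noisy-OR, P(fraud alert | causes) = 1 − (1−0.025)·∏(1−qᵢ) over the active causes.
Enumerate the 4 (genuine card theft, cardholder travelling abroad) configurations and weight by the priors:
  P(fraud alert) = 0.025·0.89·0.7 + 0.6295·0.89·0.3 + 0.5125·0.11·0.7 + 0.81475·0.11·0.3
        = 0.015575 + 0.168076 + 0.039462 + 0.026887 = 0.250000
Configurations with genuine card theft contribute 0.066349, so
  P(genuine card theft | fraud alert) = 0.066349 / 0.250000 ≈ 0.2654

Pr[genuine card theft | fraud alert] ≈ 0.2654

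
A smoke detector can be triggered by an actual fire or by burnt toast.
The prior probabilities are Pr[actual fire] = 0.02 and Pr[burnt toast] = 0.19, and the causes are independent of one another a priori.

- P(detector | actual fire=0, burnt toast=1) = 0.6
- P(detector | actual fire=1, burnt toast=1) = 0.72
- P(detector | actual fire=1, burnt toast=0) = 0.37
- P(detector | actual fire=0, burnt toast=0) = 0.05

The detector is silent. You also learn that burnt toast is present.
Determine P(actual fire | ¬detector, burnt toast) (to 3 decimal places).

P(actual fire | ¬detector, burnt toast) ≈ 0.014

Weight on actual fire=true, given the evidence: 0.28·0.02 = 0.005600
The normalizing constant is 0.4·0.98 + 0.28·0.02 = 0.397600
P(actual fire | ¬detector, burnt toast) = 0.005600/0.397600 ≈ 0.014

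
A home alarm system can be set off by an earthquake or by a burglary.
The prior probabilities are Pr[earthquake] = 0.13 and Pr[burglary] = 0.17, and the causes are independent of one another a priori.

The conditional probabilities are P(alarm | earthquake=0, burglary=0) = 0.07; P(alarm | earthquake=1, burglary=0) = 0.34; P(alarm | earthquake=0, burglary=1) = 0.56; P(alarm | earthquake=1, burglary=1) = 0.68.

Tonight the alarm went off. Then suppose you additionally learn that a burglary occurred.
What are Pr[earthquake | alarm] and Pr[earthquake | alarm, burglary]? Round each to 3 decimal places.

For the numerator, keep only earthquake=true terms: 0.036686 + 0.015028 = 0.051714
Normalizer over all consistent configurations: 0.07×0.87×0.83 + 0.56×0.87×0.17 + 0.34×0.13×0.83 + 0.68×0.13×0.17 = 0.185085
P(earthquake | alarm) = 0.051714/0.185085 ≈ 0.279

Now also conditioning on burglary=true:
P(alarm | burglary) = 0.56×0.87 + 0.68×0.13 = 0.487200 + 0.088400 = 0.575600
The earthquake-present share is 0.68×0.13 = 0.088400.
Hence the posterior is 0.088400/0.575600 ≈ 0.154.
— burglary explains away the evidence for earthquake.

Pr[earthquake | alarm] ≈ 0.279; Pr[earthquake | alarm, burglary] ≈ 0.154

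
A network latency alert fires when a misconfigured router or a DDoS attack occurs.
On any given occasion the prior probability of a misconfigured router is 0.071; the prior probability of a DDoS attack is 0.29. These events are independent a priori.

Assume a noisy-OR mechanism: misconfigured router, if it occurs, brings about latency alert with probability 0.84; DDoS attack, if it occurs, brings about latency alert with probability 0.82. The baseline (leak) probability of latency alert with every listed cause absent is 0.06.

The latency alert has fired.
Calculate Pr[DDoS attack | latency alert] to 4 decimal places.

Under noisy-OR, P(latency alert | causes) = 1 − (1−0.06)·∏(1−qᵢ) over the active causes.
P(latency alert) = 0.06*0.929*0.71 + 0.8308*0.929*0.29 + 0.8496*0.071*0.71 + 0.972928*0.071*0.29 = 0.039575 + 0.223826 + 0.042828 + 0.020033 = 0.326262
Restricting to configurations with DDoS attack present: 0.223826 + 0.020033 = 0.243859.
P(DDoS attack | latency alert) = 0.243859 / 0.326262 ≈ 0.7474

Pr[DDoS attack | latency alert] ≈ 0.7474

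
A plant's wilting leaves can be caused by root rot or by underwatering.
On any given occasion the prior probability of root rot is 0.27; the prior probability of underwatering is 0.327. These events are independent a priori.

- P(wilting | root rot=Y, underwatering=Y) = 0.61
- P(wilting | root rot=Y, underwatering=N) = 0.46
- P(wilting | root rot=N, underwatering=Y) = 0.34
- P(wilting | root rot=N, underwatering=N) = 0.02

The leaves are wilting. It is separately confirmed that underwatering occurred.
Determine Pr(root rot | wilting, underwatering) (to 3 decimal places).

Pr(root rot | wilting, underwatering) ≈ 0.399

P(wilting | underwatering) = 0.34·0.73 + 0.61·0.27 = 0.248200 + 0.164700 = 0.412900
Restricting to configurations with root rot present: 0.61·0.27 = 0.164700.
So P(root rot | wilting, underwatering) = 0.164700/0.412900 ≈ 0.399.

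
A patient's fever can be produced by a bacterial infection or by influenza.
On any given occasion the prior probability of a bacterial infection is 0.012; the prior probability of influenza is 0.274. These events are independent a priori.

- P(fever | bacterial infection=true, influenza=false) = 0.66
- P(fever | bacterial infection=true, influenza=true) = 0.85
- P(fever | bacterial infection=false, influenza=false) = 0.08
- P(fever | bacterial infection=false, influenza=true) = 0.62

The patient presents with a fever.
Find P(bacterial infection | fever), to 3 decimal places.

P(bacterial infection | fever) ≈ 0.037

Sum P(fever|·) weighted by the priors over the 4 (bacterial infection, influenza) configurations:
  P(fever) = 0.08·0.988·0.726 + 0.62·0.988·0.274 + 0.66·0.012·0.726 + 0.85·0.012·0.274
        = 0.057383 + 0.167841 + 0.005750 + 0.002795 = 0.233769
Keeping only the bacterial infection-present terms gives 0.008545, so
  P(bacterial infection | fever) = 0.008545 / 0.233769 ≈ 0.037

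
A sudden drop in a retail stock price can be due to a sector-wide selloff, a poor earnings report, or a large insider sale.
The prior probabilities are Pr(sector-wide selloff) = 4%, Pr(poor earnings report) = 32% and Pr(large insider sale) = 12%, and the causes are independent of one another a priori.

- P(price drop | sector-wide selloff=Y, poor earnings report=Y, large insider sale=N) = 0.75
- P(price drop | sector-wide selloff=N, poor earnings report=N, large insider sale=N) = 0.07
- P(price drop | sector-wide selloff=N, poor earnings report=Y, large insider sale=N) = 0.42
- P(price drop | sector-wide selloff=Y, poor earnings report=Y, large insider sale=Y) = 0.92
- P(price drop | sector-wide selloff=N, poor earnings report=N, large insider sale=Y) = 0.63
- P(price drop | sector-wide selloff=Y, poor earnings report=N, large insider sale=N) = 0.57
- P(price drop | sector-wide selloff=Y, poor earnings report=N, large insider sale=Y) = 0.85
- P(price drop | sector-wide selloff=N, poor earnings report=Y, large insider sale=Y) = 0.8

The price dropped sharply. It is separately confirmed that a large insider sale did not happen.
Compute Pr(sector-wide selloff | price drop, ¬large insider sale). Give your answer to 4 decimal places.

Weight on sector-wide selloff=true, given the evidence: 0.015504 + 0.009600 = 0.025104
Denominator P(price drop | ¬large insider sale): 0.07*0.96*0.68 + 0.42*0.96*0.32 + 0.57*0.04*0.68 + 0.75*0.04*0.32 = 0.199824
P(sector-wide selloff | price drop, ¬large insider sale) = 0.025104/0.199824 ≈ 0.1256

Pr(sector-wide selloff | price drop, ¬large insider sale) ≈ 0.1256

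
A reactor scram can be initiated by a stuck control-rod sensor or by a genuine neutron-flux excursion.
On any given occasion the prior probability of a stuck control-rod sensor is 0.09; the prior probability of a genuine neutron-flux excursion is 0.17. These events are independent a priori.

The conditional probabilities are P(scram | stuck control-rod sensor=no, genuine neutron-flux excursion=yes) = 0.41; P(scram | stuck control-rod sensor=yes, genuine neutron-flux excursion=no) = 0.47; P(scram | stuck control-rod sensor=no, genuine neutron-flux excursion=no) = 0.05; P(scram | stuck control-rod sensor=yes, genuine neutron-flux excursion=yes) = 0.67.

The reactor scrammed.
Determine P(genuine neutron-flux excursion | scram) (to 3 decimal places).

Weight on genuine neutron-flux excursion=true, given the evidence: 0.063427 + 0.010251 = 0.073678
Denominator P(scram): 0.05·0.91·0.83 + 0.41·0.91·0.17 + 0.47·0.09·0.83 + 0.67·0.09·0.17 = 0.146552
P(genuine neutron-flux excursion | scram) = 0.073678/0.146552 ≈ 0.503

P(genuine neutron-flux excursion | scram) ≈ 0.503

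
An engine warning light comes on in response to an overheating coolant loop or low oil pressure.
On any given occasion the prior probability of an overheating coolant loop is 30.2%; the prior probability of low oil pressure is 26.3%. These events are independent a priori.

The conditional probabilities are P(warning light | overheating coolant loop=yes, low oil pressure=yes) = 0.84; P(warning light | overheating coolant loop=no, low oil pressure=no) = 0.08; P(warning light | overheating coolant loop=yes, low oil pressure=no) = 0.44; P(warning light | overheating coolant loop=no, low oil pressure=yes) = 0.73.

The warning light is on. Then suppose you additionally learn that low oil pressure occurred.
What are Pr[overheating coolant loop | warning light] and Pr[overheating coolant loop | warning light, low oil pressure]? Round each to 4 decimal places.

Pr[overheating coolant loop | warning light] ≈ 0.4845; Pr[overheating coolant loop | warning light, low oil pressure] ≈ 0.3324

Sum P(warning light|·) weighted by the priors over the 4 (overheating coolant loop, low oil pressure) configurations:
  P(warning light) = 0.08×0.698×0.737 + 0.73×0.698×0.263 + 0.44×0.302×0.737 + 0.84×0.302×0.263
        = 0.041154 + 0.134009 + 0.097933 + 0.066718 = 0.339814
Configurations with overheating coolant loop contribute 0.164651, so
  P(overheating coolant loop | warning light) = 0.164651 / 0.339814 ≈ 0.4845

With the extra evidence:
P(warning light | low oil pressure) = 0.73×0.698 + 0.84×0.302 = 0.509540 + 0.253680 = 0.763220
The overheating coolant loop-present share is 0.84×0.302 = 0.253680.
So P(overheating coolant loop | warning light, low oil pressure) = 0.253680/0.763220 ≈ 0.3324.
Conditioning on low oil pressure lowers the posterior on overheating coolant loop: the classic explaining-away effect in a common-effect structure.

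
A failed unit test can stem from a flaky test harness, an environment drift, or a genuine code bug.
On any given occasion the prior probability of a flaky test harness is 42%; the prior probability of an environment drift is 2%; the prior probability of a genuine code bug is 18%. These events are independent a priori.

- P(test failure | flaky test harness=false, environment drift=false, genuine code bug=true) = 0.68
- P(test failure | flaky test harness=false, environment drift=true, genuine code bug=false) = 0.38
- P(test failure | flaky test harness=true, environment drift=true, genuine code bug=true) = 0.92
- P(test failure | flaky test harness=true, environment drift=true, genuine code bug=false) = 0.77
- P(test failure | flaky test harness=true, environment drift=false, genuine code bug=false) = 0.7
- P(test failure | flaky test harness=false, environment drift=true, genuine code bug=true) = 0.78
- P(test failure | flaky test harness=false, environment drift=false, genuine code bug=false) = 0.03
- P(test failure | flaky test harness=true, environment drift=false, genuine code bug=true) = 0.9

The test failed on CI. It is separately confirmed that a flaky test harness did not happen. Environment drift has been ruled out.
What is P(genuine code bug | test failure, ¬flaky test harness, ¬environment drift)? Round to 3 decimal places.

By total probability over both values of genuine code bug:
  P(test failure | ¬flaky test harness, ¬environment drift) = 0.03·0.82 + 0.68·0.18
        = 0.024600 + 0.122400 = 0.147000
The terms with genuine code bug present sum to 0.122400, so
  P(genuine code bug | test failure, ¬flaky test harness, ¬environment drift) = 0.122400 / 0.147000 ≈ 0.833

P(genuine code bug | test failure, ¬flaky test harness, ¬environment drift) ≈ 0.833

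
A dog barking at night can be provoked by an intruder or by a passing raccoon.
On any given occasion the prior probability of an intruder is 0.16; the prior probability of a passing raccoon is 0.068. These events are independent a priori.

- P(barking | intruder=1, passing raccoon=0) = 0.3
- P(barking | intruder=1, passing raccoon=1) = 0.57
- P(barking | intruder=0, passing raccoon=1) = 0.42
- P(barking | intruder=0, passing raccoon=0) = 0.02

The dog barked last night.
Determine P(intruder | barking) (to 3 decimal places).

P(intruder | barking) ≈ 0.562

Numerator (weight on configurations with intruder): 0.044736 + 0.006202 = 0.050938
The normalizing constant is 0.02×0.84×0.932 + 0.42×0.84×0.068 + 0.3×0.16×0.932 + 0.57×0.16×0.068 = 0.090586
P(intruder | barking) = 0.050938/0.090586 ≈ 0.562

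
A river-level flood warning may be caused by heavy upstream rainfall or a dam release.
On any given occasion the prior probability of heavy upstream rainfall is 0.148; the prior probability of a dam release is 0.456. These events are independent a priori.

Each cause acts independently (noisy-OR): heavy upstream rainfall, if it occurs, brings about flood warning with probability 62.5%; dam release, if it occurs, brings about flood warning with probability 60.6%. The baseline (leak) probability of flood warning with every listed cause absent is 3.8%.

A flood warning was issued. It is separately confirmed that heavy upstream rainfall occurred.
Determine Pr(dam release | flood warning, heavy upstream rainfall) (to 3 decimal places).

Under noisy-OR, P(flood warning | causes) = 1 − (1−0.038)·∏(1−qᵢ) over the active causes.
For the numerator, keep only dam release=true terms: 0.857865*0.456 = 0.391186
The normalizing constant is 0.63925*0.544 + 0.857865*0.456 = 0.738938
Posterior = 0.391186 / 0.738938 ≈ 0.529

Pr(dam release | flood warning, heavy upstream rainfall) ≈ 0.529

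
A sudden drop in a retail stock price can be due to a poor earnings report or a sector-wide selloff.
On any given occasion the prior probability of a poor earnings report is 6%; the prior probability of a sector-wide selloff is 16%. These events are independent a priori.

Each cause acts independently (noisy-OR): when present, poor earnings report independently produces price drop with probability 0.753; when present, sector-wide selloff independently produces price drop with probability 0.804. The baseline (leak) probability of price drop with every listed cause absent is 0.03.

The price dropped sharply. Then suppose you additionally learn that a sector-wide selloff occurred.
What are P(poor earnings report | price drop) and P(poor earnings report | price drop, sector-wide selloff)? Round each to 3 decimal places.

Under noisy-OR, P(price drop | causes) = 1 − (1−0.03)·∏(1−qᵢ) over the active causes.
For the numerator, keep only poor earnings report=true terms: 0.038325 + 0.009149 = 0.047474
The normalizing constant is 0.03*0.94*0.84 + 0.80988*0.94*0.16 + 0.76041*0.06*0.84 + 0.95304*0.06*0.16 = 0.192968
P(poor earnings report | price drop) = 0.047474/0.192968 ≈ 0.246

Now condition on the additional information:
Weight on poor earnings report=true, given the evidence: 0.95304*0.06 = 0.057182
Denominator P(price drop | sector-wide selloff): 0.80988*0.94 + 0.95304*0.06 = 0.818469
P(poor earnings report | price drop, sector-wide selloff) = 0.057182/0.818469 ≈ 0.070
— sector-wide selloff explains away the evidence for poor earnings report.

P(poor earnings report | price drop) ≈ 0.246; P(poor earnings report | price drop, sector-wide selloff) ≈ 0.070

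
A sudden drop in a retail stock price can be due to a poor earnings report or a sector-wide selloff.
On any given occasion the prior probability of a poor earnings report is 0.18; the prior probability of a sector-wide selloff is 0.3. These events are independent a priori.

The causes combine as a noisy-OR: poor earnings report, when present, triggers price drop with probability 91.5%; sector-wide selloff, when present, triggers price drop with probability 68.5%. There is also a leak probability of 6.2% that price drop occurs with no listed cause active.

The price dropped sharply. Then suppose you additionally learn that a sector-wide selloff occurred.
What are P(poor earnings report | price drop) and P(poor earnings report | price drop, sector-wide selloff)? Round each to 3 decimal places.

P(poor earnings report | price drop) ≈ 0.447; P(poor earnings report | price drop, sector-wide selloff) ≈ 0.233

Under noisy-OR, P(price drop | causes) = 1 − (1−0.062)·∏(1−qᵢ) over the active causes.
Numerator (weight on configurations with poor earnings report): 0.115954 + 0.052644 = 0.168598
Denominator P(price drop): 0.062×0.82×0.7 + 0.70453×0.82×0.3 + 0.92027×0.18×0.7 + 0.974885×0.18×0.3 = 0.377500
P(poor earnings report | price drop) = 0.168598/0.377500 ≈ 0.447

Now condition on the additional information:
Sum P(price drop|·) weighted by the priors over both values of poor earnings report:
  P(price drop | sector-wide selloff) = 0.70453·0.82 + 0.974885·0.18
        = 0.577715 + 0.175479 = 0.753194
The terms with poor earnings report present sum to 0.175479, so
  P(poor earnings report | price drop, sector-wide selloff) = 0.175479 / 0.753194 ≈ 0.233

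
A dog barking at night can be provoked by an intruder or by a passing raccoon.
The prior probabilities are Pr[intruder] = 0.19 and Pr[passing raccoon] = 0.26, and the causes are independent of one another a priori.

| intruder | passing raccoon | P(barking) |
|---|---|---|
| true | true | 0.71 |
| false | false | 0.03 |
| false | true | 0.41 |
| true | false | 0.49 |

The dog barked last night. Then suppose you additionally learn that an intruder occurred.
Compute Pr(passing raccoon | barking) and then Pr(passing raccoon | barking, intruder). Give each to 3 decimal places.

Pr(passing raccoon | barking) ≈ 0.583; Pr(passing raccoon | barking, intruder) ≈ 0.337

Enumerate the 4 (intruder, passing raccoon) configurations and weight by the priors:
  P(barking) = 0.03×0.81×0.74 + 0.41×0.81×0.26 + 0.49×0.19×0.74 + 0.71×0.19×0.26
        = 0.017982 + 0.086346 + 0.068894 + 0.035074 = 0.208296
Keeping only the passing raccoon-present terms gives 0.121420, so
  P(passing raccoon | barking) = 0.121420 / 0.208296 ≈ 0.583

Now condition on the additional information:
Numerator (weight on configurations with passing raccoon): 0.71*0.26 = 0.184600
The normalizing constant is 0.49*0.74 + 0.71*0.26 = 0.547200
P(passing raccoon | barking, intruder) = 0.184600/0.547200 ≈ 0.337
The drop from 0.583 to 0.337 is the explaining-away (discounting) effect.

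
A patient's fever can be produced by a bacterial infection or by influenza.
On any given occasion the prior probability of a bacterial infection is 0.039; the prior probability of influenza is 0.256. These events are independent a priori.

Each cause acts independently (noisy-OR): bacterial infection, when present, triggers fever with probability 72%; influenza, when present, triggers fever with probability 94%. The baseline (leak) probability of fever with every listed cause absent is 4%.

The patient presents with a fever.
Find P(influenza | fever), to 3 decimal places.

Under noisy-OR, P(fever | causes) = 1 − (1−0.04)·∏(1−qᵢ) over the active causes.
P(fever) = 0.04·0.961·0.744 + 0.9424·0.961·0.256 + 0.7312·0.039·0.744 + 0.983872·0.039·0.256 = 0.028599 + 0.231845 + 0.021216 + 0.009823 = 0.291483
Restricting to configurations with influenza present: 0.231845 + 0.009823 = 0.241668.
Hence the posterior is 0.241668/0.291483 ≈ 0.829.

P(influenza | fever) ≈ 0.829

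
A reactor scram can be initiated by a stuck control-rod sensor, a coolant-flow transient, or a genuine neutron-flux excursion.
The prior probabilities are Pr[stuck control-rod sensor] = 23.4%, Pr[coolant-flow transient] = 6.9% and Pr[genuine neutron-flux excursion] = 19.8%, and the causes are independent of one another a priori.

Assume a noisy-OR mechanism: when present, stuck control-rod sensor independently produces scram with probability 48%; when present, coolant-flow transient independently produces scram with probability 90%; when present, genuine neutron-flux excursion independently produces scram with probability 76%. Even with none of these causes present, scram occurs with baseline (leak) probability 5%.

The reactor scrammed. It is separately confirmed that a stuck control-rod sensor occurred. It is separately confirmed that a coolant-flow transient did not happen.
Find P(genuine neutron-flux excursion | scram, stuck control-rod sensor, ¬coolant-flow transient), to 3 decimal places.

Under noisy-OR, P(scram | causes) = 1 − (1−0.05)·∏(1−qᵢ) over the active causes.
Weight on genuine neutron-flux excursion=true, given the evidence: 0.88144×0.198 = 0.174525
The normalizing constant is 0.506×0.802 + 0.88144×0.198 = 0.580337
P(genuine neutron-flux excursion | scram, stuck control-rod sensor, ¬coolant-flow transient) = 0.174525/0.580337 ≈ 0.301

P(genuine neutron-flux excursion | scram, stuck control-rod sensor, ¬coolant-flow transient) ≈ 0.301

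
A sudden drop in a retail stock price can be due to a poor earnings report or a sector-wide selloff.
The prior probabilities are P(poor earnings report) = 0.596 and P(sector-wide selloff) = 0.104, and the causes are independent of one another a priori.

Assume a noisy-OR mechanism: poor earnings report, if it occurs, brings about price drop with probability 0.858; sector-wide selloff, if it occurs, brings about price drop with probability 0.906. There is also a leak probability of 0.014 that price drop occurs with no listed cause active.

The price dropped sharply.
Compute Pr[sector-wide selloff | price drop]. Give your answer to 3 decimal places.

Pr[sector-wide selloff | price drop] ≈ 0.176

Under noisy-OR, P(price drop | causes) = 1 − (1−0.014)·∏(1−qᵢ) over the active causes.
By total probability over the 4 (poor earnings report, sector-wide selloff) configurations:
  P(price drop) = 0.014*0.404*0.896 + 0.907316*0.404*0.104 + 0.859988*0.596*0.896 + 0.986839*0.596*0.104
        = 0.005068 + 0.038122 + 0.459247 + 0.061168 = 0.563605
The terms with sector-wide selloff present sum to 0.099290, so
  P(sector-wide selloff | price drop) = 0.099290 / 0.563605 ≈ 0.176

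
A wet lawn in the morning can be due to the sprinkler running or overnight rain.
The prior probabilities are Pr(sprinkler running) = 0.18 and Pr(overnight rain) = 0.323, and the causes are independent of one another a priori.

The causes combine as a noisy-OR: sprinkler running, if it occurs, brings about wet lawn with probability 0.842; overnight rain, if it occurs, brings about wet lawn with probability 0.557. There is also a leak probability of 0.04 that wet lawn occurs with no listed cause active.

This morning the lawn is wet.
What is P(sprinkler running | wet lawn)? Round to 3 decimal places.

P(sprinkler running | wet lawn) ≈ 0.475

Under noisy-OR, P(wet lawn | causes) = 1 − (1−0.04)·∏(1−qᵢ) over the active causes.
By total probability over the 4 (sprinkler running, overnight rain) configurations:
  P(wet lawn) = 0.04·0.82·0.677 + 0.57472·0.82·0.323 + 0.84832·0.18·0.677 + 0.932806·0.18·0.323
        = 0.022206 + 0.152220 + 0.103376 + 0.054233 = 0.332035
Configurations with sprinkler running contribute 0.157609, so
  P(sprinkler running | wet lawn) = 0.157609 / 0.332035 ≈ 0.475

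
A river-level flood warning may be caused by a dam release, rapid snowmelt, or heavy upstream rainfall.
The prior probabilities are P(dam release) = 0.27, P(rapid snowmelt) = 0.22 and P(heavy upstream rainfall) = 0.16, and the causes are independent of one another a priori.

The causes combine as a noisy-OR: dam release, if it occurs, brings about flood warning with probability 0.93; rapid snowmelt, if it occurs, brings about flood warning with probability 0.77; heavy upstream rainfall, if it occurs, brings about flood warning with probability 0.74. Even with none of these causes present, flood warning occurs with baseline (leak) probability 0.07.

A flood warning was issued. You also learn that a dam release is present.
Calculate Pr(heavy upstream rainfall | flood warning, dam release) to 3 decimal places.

Pr(heavy upstream rainfall | flood warning, dam release) ≈ 0.166

Under noisy-OR, P(flood warning | causes) = 1 − (1−0.07)·∏(1−qᵢ) over the active causes.
Sum P(flood warning|·) weighted by the priors over the 4 (rapid snowmelt, heavy upstream rainfall) configurations:
  P(flood warning | dam release) = 0.9349*0.78*0.84 + 0.983074*0.78*0.16 + 0.985027*0.22*0.84 + 0.996107*0.22*0.16
        = 0.612546 + 0.122688 + 0.182033 + 0.035063 = 0.952330
Configurations with heavy upstream rainfall contribute 0.157751, so
  P(heavy upstream rainfall | flood warning, dam release) = 0.157751 / 0.952330 ≈ 0.166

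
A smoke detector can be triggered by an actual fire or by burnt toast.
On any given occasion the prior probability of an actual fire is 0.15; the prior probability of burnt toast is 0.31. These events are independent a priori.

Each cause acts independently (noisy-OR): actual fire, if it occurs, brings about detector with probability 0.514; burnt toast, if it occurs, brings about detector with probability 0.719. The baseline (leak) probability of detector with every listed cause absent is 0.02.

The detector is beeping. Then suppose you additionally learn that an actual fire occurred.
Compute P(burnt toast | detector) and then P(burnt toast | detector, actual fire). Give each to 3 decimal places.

Under noisy-OR, P(detector | causes) = 1 − (1−0.02)·∏(1−qᵢ) over the active causes.
P(detector) = 0.02·0.85·0.69 + 0.72462·0.85·0.31 + 0.52372·0.15·0.69 + 0.866165·0.15·0.31 = 0.011730 + 0.190937 + 0.054205 + 0.040277 = 0.297149
Of this, 0.231214 comes from 0.190937 + 0.040277 (the burnt toast=true cases).
Hence the posterior is 0.231214/0.297149 ≈ 0.778.

Now also conditioning on actual fire=true:
P(detector | actual fire) = 0.52372*0.69 + 0.866165*0.31 = 0.361367 + 0.268511 = 0.629878
Restricting to configurations with burnt toast present: 0.866165*0.31 = 0.268511.
Hence the posterior is 0.268511/0.629878 ≈ 0.426.

P(burnt toast | detector) ≈ 0.778; P(burnt toast | detector, actual fire) ≈ 0.426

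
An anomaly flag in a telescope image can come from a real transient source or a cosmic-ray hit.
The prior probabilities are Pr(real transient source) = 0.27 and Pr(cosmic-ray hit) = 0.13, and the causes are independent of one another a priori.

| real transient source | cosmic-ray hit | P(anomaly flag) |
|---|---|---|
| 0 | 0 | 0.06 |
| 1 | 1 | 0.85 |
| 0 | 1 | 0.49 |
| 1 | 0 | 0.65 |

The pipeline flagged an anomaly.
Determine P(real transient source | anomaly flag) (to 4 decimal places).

P(anomaly flag) = 0.06×0.73×0.87 + 0.49×0.73×0.13 + 0.65×0.27×0.87 + 0.85×0.27×0.13 = 0.038106 + 0.046501 + 0.152685 + 0.029835 = 0.267127
Of this, 0.182520 comes from 0.152685 + 0.029835 (the real transient source=true cases).
So P(real transient source | anomaly flag) = 0.182520/0.267127 ≈ 0.6833.

P(real transient source | anomaly flag) ≈ 0.6833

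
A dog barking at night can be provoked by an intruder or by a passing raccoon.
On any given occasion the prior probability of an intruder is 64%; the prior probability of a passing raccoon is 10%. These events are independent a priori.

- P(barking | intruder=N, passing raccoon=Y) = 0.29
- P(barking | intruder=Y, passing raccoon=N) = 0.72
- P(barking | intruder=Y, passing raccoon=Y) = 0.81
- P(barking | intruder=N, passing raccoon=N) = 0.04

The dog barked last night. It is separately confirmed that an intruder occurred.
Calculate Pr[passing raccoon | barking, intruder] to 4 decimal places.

Enumerate both values of passing raccoon and weight by the priors:
  P(barking | intruder) = 0.72×0.9 + 0.81×0.1
        = 0.648000 + 0.081000 = 0.729000
Configurations with passing raccoon contribute 0.081000, so
  P(passing raccoon | barking, intruder) = 0.081000 / 0.729000 ≈ 0.1111

Pr[passing raccoon | barking, intruder] ≈ 0.1111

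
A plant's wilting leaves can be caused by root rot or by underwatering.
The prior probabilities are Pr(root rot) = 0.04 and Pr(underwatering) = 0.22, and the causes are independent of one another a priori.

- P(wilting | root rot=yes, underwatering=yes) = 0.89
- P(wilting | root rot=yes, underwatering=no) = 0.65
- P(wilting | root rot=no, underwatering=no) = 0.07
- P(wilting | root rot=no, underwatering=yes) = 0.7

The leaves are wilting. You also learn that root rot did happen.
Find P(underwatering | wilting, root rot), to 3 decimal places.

P(wilting | root rot) = 0.65·0.78 + 0.89·0.22 = 0.507000 + 0.195800 = 0.702800
The underwatering-present share is 0.89·0.22 = 0.195800.
So P(underwatering | wilting, root rot) = 0.195800/0.702800 ≈ 0.279.

P(underwatering | wilting, root rot) ≈ 0.279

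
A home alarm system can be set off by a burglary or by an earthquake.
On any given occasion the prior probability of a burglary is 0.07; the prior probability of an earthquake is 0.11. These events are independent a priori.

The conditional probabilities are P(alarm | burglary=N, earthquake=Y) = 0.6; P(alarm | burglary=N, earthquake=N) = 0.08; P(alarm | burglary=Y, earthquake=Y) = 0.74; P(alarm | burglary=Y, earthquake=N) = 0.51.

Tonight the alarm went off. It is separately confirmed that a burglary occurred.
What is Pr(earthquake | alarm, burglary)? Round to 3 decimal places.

Pr(earthquake | alarm, burglary) ≈ 0.152

P(alarm | burglary) = 0.51·0.89 + 0.74·0.11 = 0.453900 + 0.081400 = 0.535300
The earthquake-present share is 0.74·0.11 = 0.081400.
So P(earthquake | alarm, burglary) = 0.081400/0.535300 ≈ 0.152.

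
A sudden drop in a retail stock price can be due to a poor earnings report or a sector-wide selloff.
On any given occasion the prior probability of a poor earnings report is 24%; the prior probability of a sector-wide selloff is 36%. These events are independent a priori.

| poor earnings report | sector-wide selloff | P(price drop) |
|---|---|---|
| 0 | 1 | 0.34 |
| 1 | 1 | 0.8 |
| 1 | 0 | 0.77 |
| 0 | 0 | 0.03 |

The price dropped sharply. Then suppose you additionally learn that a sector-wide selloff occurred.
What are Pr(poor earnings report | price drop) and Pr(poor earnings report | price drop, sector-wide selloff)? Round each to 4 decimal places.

Pr(poor earnings report | price drop) ≈ 0.6352; Pr(poor earnings report | price drop, sector-wide selloff) ≈ 0.4263

P(price drop) = 0.03×0.76×0.64 + 0.34×0.76×0.36 + 0.77×0.24×0.64 + 0.8×0.24×0.36 = 0.014592 + 0.093024 + 0.118272 + 0.069120 = 0.295008
Restricting to configurations with poor earnings report present: 0.118272 + 0.069120 = 0.187392.
P(poor earnings report | price drop) = 0.187392 / 0.295008 ≈ 0.6352

Now condition on the additional information:
P(price drop | sector-wide selloff) = 0.34·0.76 + 0.8·0.24 = 0.258400 + 0.192000 = 0.450400
The poor earnings report-present share is 0.8·0.24 = 0.192000.
So P(poor earnings report | price drop, sector-wide selloff) = 0.192000/0.450400 ≈ 0.4263.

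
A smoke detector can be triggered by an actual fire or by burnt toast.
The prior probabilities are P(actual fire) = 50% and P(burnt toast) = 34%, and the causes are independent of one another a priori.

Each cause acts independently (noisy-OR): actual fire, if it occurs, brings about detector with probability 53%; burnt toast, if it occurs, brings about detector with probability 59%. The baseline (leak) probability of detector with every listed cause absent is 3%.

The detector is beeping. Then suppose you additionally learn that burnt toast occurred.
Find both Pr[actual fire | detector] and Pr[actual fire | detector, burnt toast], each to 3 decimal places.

Under noisy-OR, P(detector | causes) = 1 − (1−0.03)·∏(1−qᵢ) over the active causes.
Enumerate the 4 (actual fire, burnt toast) configurations and weight by the priors:
  P(detector) = 0.03·0.5·0.66 + 0.6023·0.5·0.34 + 0.5441·0.5·0.66 + 0.813081·0.5·0.34
        = 0.009900 + 0.102391 + 0.179553 + 0.138224 = 0.430068
Keeping only the actual fire-present terms gives 0.317777, so
  P(actual fire | detector) = 0.317777 / 0.430068 ≈ 0.739

Now also conditioning on burnt toast=true:
Enumerate both values of actual fire and weight by the priors:
  P(detector | burnt toast) = 0.6023·0.5 + 0.813081·0.5
        = 0.301150 + 0.406541 = 0.707691
The terms with actual fire present sum to 0.406541, so
  P(actual fire | detector, burnt toast) = 0.406541 / 0.707691 ≈ 0.574
The drop from 0.739 to 0.574 is the explaining-away (discounting) effect.

Pr[actual fire | detector] ≈ 0.739; Pr[actual fire | detector, burnt toast] ≈ 0.574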